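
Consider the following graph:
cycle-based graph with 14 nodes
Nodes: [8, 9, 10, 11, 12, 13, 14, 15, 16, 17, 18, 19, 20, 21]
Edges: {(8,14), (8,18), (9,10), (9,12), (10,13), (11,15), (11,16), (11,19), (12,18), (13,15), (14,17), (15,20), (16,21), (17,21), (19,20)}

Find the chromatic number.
Clique number ω(G) = 2 (lower bound: χ ≥ ω).
The graph is bipartite (no odd cycle), so 2 colors suffice: χ(G) = 2.
A valid 2-coloring: color 1: [8, 10, 12, 15, 16, 17, 19]; color 2: [9, 11, 13, 14, 18, 20, 21].

χ(G) = 2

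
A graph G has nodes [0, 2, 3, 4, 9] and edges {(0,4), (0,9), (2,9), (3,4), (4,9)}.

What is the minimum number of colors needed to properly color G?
Clique number ω(G) = 3 (lower bound: χ ≥ ω).
The clique on [0, 4, 9] has size 3, forcing χ ≥ 3, and the coloring below uses 3 colors, so χ(G) = 3.
A valid 3-coloring: color 1: [3, 9]; color 2: [2, 4]; color 3: [0].

χ(G) = 3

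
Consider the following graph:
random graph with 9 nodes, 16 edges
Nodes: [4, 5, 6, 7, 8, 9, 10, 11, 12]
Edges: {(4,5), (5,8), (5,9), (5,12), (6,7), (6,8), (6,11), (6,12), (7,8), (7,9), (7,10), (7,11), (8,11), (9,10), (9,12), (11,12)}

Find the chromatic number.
χ(G) = 4

Clique number ω(G) = 4 (lower bound: χ ≥ ω).
The clique on [6, 7, 8, 11] has size 4, forcing χ ≥ 4, and the coloring below uses 4 colors, so χ(G) = 4.
A valid 4-coloring: color 1: [5, 7]; color 2: [4, 6, 9]; color 3: [8, 10, 12]; color 4: [11].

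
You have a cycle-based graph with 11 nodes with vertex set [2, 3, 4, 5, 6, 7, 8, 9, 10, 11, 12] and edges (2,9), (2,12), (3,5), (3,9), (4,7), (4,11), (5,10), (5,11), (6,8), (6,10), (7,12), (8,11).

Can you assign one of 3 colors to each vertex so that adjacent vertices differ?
Yes, G is 3-colorable

A valid 3-coloring: color 1: [2, 3, 6, 7, 11]; color 2: [4, 5, 8, 9, 12]; color 3: [10].
(χ(G) = 3 ≤ 3.)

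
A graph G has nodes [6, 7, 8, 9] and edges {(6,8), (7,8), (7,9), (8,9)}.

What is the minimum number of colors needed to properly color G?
Clique number ω(G) = 3 (lower bound: χ ≥ ω).
The clique on [7, 8, 9] has size 3, forcing χ ≥ 3, and the coloring below uses 3 colors, so χ(G) = 3.
A valid 3-coloring: color 1: [8]; color 2: [6, 9]; color 3: [7].

χ(G) = 3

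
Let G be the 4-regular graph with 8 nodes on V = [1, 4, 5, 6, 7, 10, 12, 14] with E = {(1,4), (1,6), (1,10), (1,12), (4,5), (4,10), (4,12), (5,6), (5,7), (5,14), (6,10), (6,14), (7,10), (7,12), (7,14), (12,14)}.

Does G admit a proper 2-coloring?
No, G is not 2-colorable

The clique on vertices [1, 4, 10] has size 3 > 2, so it alone needs 3 colors.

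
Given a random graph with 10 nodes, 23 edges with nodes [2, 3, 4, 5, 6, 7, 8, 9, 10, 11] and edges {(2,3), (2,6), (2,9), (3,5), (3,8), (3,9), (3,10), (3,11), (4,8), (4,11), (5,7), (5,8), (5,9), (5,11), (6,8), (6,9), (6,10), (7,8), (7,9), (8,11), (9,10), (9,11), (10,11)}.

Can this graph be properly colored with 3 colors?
No, G is not 3-colorable

The clique on vertices [3, 5, 8, 11] has size 4 > 3, so it alone needs 4 colors.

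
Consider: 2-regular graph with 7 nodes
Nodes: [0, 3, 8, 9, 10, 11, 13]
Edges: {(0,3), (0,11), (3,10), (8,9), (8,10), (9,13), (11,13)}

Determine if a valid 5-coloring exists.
A valid 5-coloring: color 1: [9, 10, 11]; color 2: [0, 8, 13]; color 3: [3].
(χ(G) = 3 ≤ 5.)

Yes, G is 5-colorable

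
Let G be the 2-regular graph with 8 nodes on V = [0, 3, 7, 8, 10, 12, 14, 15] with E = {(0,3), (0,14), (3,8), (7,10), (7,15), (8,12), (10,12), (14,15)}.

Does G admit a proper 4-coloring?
Yes, G is 4-colorable

A valid 4-coloring: color 1: [3, 7, 12, 14]; color 2: [0, 8, 10, 15].
(χ(G) = 2 ≤ 4.)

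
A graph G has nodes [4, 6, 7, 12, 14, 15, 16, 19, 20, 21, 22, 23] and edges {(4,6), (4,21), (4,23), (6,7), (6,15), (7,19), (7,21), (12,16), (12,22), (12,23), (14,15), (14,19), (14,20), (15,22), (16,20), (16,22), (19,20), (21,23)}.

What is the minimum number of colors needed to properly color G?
Clique number ω(G) = 3 (lower bound: χ ≥ ω).
The clique on [4, 21, 23] has size 3, forcing χ ≥ 3, and the coloring below uses 3 colors, so χ(G) = 3.
A valid 3-coloring: color 1: [7, 14, 22, 23]; color 2: [4, 12, 15, 20]; color 3: [6, 16, 19, 21].

χ(G) = 3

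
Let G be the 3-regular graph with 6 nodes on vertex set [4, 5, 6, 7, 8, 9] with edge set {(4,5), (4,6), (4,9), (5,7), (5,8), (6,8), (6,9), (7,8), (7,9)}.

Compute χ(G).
χ(G) = 3

Clique number ω(G) = 3 (lower bound: χ ≥ ω).
The clique on [5, 7, 8] has size 3, forcing χ ≥ 3, and the coloring below uses 3 colors, so χ(G) = 3.
A valid 3-coloring: color 1: [4, 8]; color 2: [6, 7]; color 3: [5, 9].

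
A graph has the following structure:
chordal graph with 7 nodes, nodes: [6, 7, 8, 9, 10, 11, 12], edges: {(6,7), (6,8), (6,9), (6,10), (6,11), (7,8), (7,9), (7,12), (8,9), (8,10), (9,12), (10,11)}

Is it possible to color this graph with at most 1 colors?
No, G is not 1-colorable

The clique on vertices [6, 7, 8, 9] has size 4 > 1, so it alone needs 4 colors.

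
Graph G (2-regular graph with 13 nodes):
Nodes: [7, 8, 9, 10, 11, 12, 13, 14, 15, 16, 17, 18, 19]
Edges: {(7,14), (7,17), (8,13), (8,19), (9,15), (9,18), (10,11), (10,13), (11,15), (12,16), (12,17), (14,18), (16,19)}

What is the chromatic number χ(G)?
Clique number ω(G) = 2 (lower bound: χ ≥ ω).
Odd cycle [12, 17, 7, 14, 18, 9, 15, 11, 10, 13, 8, 19, 16] needs 3 colors (χ ≥ 3).
The coloring below uses 3 colors, so χ(G) = 3.
A valid 3-coloring: color 1: [7, 11, 12, 13, 18, 19]; color 2: [8, 10, 14, 15, 16, 17]; color 3: [9].

χ(G) = 3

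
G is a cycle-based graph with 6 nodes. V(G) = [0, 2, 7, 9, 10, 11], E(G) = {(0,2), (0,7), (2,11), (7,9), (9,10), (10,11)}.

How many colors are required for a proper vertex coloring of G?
χ(G) = 2

Clique number ω(G) = 2 (lower bound: χ ≥ ω).
The graph is bipartite (no odd cycle), so 2 colors suffice: χ(G) = 2.
A valid 2-coloring: color 1: [0, 9, 11]; color 2: [2, 7, 10].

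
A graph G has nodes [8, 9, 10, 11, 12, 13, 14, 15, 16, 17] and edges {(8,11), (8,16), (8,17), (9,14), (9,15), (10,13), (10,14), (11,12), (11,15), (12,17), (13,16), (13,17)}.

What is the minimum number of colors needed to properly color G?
χ(G) = 2

Clique number ω(G) = 2 (lower bound: χ ≥ ω).
The graph is bipartite (no odd cycle), so 2 colors suffice: χ(G) = 2.
A valid 2-coloring: color 1: [9, 10, 11, 16, 17]; color 2: [8, 12, 13, 14, 15].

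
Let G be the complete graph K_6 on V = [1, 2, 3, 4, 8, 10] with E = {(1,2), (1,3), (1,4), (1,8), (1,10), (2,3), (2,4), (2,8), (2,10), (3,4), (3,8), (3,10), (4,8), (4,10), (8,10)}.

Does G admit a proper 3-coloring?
The clique on vertices [1, 2, 3, 4, 8, 10] has size 6 > 3, so it alone needs 6 colors.

No, G is not 3-colorable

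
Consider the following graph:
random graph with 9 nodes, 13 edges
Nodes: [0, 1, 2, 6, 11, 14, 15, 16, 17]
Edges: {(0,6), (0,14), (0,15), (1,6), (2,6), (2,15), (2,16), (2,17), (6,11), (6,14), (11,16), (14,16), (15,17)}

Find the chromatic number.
χ(G) = 3

Clique number ω(G) = 3 (lower bound: χ ≥ ω).
The clique on [2, 15, 17] has size 3, forcing χ ≥ 3, and the coloring below uses 3 colors, so χ(G) = 3.
A valid 3-coloring: color 1: [6, 16, 17]; color 2: [0, 1, 2, 11]; color 3: [14, 15].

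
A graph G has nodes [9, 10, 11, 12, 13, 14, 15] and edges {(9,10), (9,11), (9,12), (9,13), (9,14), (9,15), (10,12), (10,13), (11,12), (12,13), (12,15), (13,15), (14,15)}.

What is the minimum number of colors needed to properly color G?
Clique number ω(G) = 4 (lower bound: χ ≥ ω).
The clique on [9, 10, 12, 13] has size 4, forcing χ ≥ 4, and the coloring below uses 4 colors, so χ(G) = 4.
A valid 4-coloring: color 1: [9]; color 2: [12, 14]; color 3: [10, 11, 15]; color 4: [13].

χ(G) = 4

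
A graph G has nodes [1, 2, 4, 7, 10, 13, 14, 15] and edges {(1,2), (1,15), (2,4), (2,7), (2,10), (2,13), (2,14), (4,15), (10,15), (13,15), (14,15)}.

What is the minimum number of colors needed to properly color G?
Clique number ω(G) = 2 (lower bound: χ ≥ ω).
The graph is bipartite (no odd cycle), so 2 colors suffice: χ(G) = 2.
A valid 2-coloring: color 1: [2, 15]; color 2: [1, 4, 7, 10, 13, 14].

χ(G) = 2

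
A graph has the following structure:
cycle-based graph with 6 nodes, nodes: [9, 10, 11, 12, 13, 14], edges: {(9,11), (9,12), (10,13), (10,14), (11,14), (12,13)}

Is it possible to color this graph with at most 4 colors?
Yes, G is 4-colorable

A valid 4-coloring: color 1: [9, 13, 14]; color 2: [10, 11, 12].
(χ(G) = 2 ≤ 4.)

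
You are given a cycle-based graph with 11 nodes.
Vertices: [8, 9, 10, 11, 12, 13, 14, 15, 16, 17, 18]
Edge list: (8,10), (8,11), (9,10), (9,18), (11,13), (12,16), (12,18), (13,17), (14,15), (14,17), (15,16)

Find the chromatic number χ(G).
χ(G) = 3

Clique number ω(G) = 2 (lower bound: χ ≥ ω).
Odd cycle [13, 17, 14, 15, 16, 12, 18, 9, 10, 8, 11] needs 3 colors (χ ≥ 3).
The coloring below uses 3 colors, so χ(G) = 3.
A valid 3-coloring: color 1: [8, 13, 14, 16, 18]; color 2: [9, 11, 12, 15, 17]; color 3: [10].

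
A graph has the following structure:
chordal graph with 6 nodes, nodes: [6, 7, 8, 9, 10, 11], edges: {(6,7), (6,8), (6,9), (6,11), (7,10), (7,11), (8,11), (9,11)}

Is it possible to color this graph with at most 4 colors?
Yes, G is 4-colorable

A valid 4-coloring: color 1: [6, 10]; color 2: [11]; color 3: [7, 8, 9].
(χ(G) = 3 ≤ 4.)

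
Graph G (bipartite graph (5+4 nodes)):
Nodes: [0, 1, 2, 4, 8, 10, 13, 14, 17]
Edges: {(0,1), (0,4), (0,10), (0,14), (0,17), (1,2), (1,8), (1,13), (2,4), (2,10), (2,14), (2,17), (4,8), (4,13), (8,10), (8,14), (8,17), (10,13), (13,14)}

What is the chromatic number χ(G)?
Clique number ω(G) = 2 (lower bound: χ ≥ ω).
The graph is bipartite (no odd cycle), so 2 colors suffice: χ(G) = 2.
A valid 2-coloring: color 1: [0, 2, 8, 13]; color 2: [1, 4, 10, 14, 17].

χ(G) = 2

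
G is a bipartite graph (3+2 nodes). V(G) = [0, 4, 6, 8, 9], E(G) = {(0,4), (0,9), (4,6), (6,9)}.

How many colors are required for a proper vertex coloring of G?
χ(G) = 2

Clique number ω(G) = 2 (lower bound: χ ≥ ω).
The graph is bipartite (no odd cycle), so 2 colors suffice: χ(G) = 2.
A valid 2-coloring: color 1: [4, 8, 9]; color 2: [0, 6].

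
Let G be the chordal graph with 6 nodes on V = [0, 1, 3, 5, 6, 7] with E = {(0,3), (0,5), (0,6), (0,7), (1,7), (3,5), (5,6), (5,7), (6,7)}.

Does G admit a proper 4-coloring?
A valid 4-coloring: color 1: [0, 1]; color 2: [3, 7]; color 3: [5]; color 4: [6].
(χ(G) = 4 ≤ 4.)

Yes, G is 4-colorable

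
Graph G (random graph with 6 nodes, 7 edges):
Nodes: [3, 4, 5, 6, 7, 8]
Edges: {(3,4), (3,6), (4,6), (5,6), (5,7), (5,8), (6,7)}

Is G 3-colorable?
A valid 3-coloring: color 1: [6, 8]; color 2: [4, 5]; color 3: [3, 7].
(χ(G) = 3 ≤ 3.)

Yes, G is 3-colorable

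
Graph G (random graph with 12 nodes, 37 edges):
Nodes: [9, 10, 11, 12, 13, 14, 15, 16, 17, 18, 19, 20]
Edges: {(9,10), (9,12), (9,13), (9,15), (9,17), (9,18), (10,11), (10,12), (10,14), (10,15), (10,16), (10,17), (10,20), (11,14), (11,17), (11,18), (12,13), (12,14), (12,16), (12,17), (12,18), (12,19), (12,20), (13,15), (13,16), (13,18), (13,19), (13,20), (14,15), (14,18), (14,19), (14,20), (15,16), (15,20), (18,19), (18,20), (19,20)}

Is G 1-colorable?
No, G is not 1-colorable

The clique on vertices [12, 13, 18, 19, 20] has size 5 > 1, so it alone needs 5 colors.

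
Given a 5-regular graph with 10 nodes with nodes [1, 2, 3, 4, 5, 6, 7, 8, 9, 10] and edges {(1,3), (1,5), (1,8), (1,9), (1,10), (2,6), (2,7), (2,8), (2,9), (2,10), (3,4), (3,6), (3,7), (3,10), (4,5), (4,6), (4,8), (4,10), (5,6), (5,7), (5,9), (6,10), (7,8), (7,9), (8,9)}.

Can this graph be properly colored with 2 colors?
No, G is not 2-colorable

The clique on vertices [2, 7, 8, 9] has size 4 > 2, so it alone needs 4 colors.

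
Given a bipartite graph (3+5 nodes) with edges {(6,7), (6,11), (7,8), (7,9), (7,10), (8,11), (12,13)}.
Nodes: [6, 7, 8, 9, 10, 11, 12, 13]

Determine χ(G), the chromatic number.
Clique number ω(G) = 2 (lower bound: χ ≥ ω).
The graph is bipartite (no odd cycle), so 2 colors suffice: χ(G) = 2.
A valid 2-coloring: color 1: [7, 11, 13]; color 2: [6, 8, 9, 10, 12].

χ(G) = 2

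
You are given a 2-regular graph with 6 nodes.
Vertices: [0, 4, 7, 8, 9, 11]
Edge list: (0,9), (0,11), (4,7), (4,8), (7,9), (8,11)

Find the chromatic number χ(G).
χ(G) = 2

Clique number ω(G) = 2 (lower bound: χ ≥ ω).
The graph is bipartite (no odd cycle), so 2 colors suffice: χ(G) = 2.
A valid 2-coloring: color 1: [0, 7, 8]; color 2: [4, 9, 11].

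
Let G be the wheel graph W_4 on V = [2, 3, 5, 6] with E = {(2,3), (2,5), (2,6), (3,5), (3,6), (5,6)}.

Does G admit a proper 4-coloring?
Yes, G is 4-colorable

A valid 4-coloring: color 1: [2]; color 2: [5]; color 3: [6]; color 4: [3].
(χ(G) = 4 ≤ 4.)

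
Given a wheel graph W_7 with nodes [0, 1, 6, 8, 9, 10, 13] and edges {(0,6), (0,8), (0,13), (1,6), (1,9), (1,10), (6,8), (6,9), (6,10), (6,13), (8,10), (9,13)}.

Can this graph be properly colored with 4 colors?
Yes, G is 4-colorable

A valid 4-coloring: color 1: [6]; color 2: [1, 8, 13]; color 3: [0, 9, 10].
(χ(G) = 3 ≤ 4.)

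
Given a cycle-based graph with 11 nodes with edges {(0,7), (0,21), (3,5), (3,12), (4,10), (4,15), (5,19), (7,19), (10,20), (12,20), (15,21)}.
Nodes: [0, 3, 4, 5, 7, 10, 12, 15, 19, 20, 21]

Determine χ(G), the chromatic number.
Clique number ω(G) = 2 (lower bound: χ ≥ ω).
Odd cycle [4, 15, 21, 0, 7, 19, 5, 3, 12, 20, 10] needs 3 colors (χ ≥ 3).
The coloring below uses 3 colors, so χ(G) = 3.
A valid 3-coloring: color 1: [4, 5, 7, 20, 21]; color 2: [0, 3, 10, 15, 19]; color 3: [12].

χ(G) = 3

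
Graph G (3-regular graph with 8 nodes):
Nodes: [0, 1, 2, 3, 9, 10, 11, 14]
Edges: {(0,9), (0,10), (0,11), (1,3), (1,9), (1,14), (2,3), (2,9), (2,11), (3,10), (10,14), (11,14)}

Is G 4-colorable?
A valid 4-coloring: color 1: [0, 1, 2]; color 2: [9, 10, 11]; color 3: [3, 14].
(χ(G) = 3 ≤ 4.)

Yes, G is 4-colorable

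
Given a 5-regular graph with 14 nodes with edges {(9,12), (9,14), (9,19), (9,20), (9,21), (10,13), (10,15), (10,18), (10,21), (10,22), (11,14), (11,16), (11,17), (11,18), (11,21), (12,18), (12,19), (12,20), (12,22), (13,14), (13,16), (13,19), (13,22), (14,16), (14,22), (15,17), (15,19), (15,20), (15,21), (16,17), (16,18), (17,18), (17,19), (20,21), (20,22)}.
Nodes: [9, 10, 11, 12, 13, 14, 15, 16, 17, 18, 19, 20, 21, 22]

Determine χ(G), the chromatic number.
χ(G) = 4

Clique number ω(G) = 4 (lower bound: χ ≥ ω).
The clique on [11, 16, 17, 18] has size 4, forcing χ ≥ 4, and the coloring below uses 4 colors, so χ(G) = 4.
A valid 4-coloring: color 1: [9, 15, 16, 22]; color 2: [14, 18, 19, 21]; color 3: [11, 13, 20]; color 4: [10, 12, 17].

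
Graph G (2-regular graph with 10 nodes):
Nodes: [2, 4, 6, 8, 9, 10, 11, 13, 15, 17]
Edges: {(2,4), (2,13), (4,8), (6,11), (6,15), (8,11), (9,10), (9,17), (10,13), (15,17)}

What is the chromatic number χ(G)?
χ(G) = 2

Clique number ω(G) = 2 (lower bound: χ ≥ ω).
The graph is bipartite (no odd cycle), so 2 colors suffice: χ(G) = 2.
A valid 2-coloring: color 1: [2, 6, 8, 10, 17]; color 2: [4, 9, 11, 13, 15].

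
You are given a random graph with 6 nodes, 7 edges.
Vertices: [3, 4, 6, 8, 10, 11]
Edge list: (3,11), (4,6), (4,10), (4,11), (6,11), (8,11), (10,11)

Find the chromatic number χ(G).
Clique number ω(G) = 3 (lower bound: χ ≥ ω).
The clique on [4, 10, 11] has size 3, forcing χ ≥ 3, and the coloring below uses 3 colors, so χ(G) = 3.
A valid 3-coloring: color 1: [11]; color 2: [3, 4, 8]; color 3: [6, 10].

χ(G) = 3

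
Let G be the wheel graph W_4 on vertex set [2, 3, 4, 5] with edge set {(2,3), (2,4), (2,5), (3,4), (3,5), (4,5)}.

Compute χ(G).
χ(G) = 4

Clique number ω(G) = 4 (lower bound: χ ≥ ω).
The clique on [2, 3, 4, 5] has size 4, forcing χ ≥ 4, and the coloring below uses 4 colors, so χ(G) = 4.
A valid 4-coloring: color 1: [2]; color 2: [5]; color 3: [4]; color 4: [3].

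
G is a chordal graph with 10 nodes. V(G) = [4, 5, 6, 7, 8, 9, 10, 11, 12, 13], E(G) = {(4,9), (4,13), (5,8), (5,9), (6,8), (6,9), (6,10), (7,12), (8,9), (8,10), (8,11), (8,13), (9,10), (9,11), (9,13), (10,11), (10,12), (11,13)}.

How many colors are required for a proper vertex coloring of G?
χ(G) = 4

Clique number ω(G) = 4 (lower bound: χ ≥ ω).
The clique on [8, 9, 10, 11] has size 4, forcing χ ≥ 4, and the coloring below uses 4 colors, so χ(G) = 4.
A valid 4-coloring: color 1: [9, 12]; color 2: [4, 7, 8]; color 3: [5, 10, 13]; color 4: [6, 11].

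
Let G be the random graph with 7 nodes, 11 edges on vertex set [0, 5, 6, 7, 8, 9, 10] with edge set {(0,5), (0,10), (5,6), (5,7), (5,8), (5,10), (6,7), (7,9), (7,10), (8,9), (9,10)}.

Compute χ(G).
Clique number ω(G) = 3 (lower bound: χ ≥ ω).
The clique on [7, 9, 10] has size 3, forcing χ ≥ 3, and the coloring below uses 3 colors, so χ(G) = 3.
A valid 3-coloring: color 1: [5, 9]; color 2: [6, 8, 10]; color 3: [0, 7].

χ(G) = 3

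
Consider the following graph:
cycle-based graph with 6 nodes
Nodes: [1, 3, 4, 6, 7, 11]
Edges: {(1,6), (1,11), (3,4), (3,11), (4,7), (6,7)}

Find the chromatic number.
Clique number ω(G) = 2 (lower bound: χ ≥ ω).
The graph is bipartite (no odd cycle), so 2 colors suffice: χ(G) = 2.
A valid 2-coloring: color 1: [1, 3, 7]; color 2: [4, 6, 11].

χ(G) = 2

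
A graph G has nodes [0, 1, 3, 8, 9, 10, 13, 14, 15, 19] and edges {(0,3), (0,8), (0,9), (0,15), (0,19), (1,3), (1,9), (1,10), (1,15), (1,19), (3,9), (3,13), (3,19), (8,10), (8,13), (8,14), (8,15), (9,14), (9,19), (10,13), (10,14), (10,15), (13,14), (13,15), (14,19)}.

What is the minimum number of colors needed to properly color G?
Clique number ω(G) = 4 (lower bound: χ ≥ ω).
The clique on [0, 3, 9, 19] has size 4, forcing χ ≥ 4, and the coloring below uses 4 colors, so χ(G) = 4.
A valid 4-coloring: color 1: [3, 14, 15]; color 2: [9, 10]; color 3: [8, 19]; color 4: [0, 1, 13].

χ(G) = 4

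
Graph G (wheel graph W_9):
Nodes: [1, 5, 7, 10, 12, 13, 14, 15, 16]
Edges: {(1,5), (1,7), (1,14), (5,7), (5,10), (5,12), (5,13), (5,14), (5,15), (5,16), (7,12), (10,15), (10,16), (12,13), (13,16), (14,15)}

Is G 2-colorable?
No, G is not 2-colorable

The clique on vertices [1, 5, 14] has size 3 > 2, so it alone needs 3 colors.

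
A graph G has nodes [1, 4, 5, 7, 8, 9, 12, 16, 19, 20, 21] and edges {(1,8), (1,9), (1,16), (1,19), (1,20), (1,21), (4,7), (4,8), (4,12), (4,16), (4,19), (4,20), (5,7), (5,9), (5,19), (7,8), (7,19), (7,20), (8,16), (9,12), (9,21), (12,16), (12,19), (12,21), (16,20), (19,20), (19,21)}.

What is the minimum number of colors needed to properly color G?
χ(G) = 4

Clique number ω(G) = 4 (lower bound: χ ≥ ω).
The clique on [4, 7, 19, 20] has size 4, forcing χ ≥ 4, and the coloring below uses 4 colors, so χ(G) = 4.
A valid 4-coloring: color 1: [9, 16, 19]; color 2: [1, 4, 5]; color 3: [8, 12, 20]; color 4: [7, 21].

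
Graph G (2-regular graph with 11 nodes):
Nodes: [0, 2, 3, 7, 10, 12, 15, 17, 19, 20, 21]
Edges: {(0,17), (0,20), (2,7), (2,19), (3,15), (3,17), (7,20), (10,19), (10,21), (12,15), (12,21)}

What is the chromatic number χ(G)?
Clique number ω(G) = 2 (lower bound: χ ≥ ω).
Odd cycle [19, 10, 21, 12, 15, 3, 17, 0, 20, 7, 2] needs 3 colors (χ ≥ 3).
The coloring below uses 3 colors, so χ(G) = 3.
A valid 3-coloring: color 1: [0, 3, 7, 12, 19]; color 2: [2, 10, 15, 17, 20]; color 3: [21].

χ(G) = 3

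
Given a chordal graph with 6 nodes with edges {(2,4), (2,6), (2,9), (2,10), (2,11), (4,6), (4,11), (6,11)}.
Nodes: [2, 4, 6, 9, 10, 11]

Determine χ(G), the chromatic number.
χ(G) = 4

Clique number ω(G) = 4 (lower bound: χ ≥ ω).
The clique on [2, 4, 6, 11] has size 4, forcing χ ≥ 4, and the coloring below uses 4 colors, so χ(G) = 4.
A valid 4-coloring: color 1: [2]; color 2: [4, 9, 10]; color 3: [11]; color 4: [6].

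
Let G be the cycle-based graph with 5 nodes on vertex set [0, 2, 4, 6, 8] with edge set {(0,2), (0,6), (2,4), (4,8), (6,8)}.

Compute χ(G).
Clique number ω(G) = 2 (lower bound: χ ≥ ω).
Odd cycle [6, 8, 4, 2, 0] needs 3 colors (χ ≥ 3).
The coloring below uses 3 colors, so χ(G) = 3.
A valid 3-coloring: color 1: [2, 6]; color 2: [0, 8]; color 3: [4].

χ(G) = 3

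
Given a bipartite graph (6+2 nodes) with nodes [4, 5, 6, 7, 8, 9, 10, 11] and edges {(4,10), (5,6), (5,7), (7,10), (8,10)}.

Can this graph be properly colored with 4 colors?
A valid 4-coloring: color 1: [5, 9, 10, 11]; color 2: [4, 6, 7, 8].
(χ(G) = 2 ≤ 4.)

Yes, G is 4-colorable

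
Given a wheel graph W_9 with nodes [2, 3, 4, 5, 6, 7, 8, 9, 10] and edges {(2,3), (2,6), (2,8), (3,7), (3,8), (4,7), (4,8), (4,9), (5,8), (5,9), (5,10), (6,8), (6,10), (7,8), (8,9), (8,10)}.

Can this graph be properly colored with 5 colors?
A valid 5-coloring: color 1: [8]; color 2: [2, 7, 9, 10]; color 3: [3, 4, 5, 6].
(χ(G) = 3 ≤ 5.)

Yes, G is 5-colorable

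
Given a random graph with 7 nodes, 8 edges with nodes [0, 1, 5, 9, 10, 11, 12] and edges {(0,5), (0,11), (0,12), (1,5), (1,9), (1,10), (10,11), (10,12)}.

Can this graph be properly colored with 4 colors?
Yes, G is 4-colorable

A valid 4-coloring: color 1: [0, 9, 10]; color 2: [1, 11, 12]; color 3: [5].
(χ(G) = 3 ≤ 4.)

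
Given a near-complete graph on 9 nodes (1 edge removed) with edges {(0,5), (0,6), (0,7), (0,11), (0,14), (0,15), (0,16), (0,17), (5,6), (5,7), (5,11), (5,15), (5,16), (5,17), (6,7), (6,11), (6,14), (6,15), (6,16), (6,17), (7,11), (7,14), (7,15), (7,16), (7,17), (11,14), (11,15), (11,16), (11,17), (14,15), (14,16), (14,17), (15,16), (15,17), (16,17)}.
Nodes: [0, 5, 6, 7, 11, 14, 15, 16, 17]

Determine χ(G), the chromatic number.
Clique number ω(G) = 8 (lower bound: χ ≥ ω).
The clique on [0, 5, 6, 7, 11, 15, 16, 17] has size 8, forcing χ ≥ 8, and the coloring below uses 8 colors, so χ(G) = 8.
A valid 8-coloring: color 1: [17]; color 2: [0]; color 3: [6]; color 4: [7]; color 5: [16]; color 6: [11]; color 7: [15]; color 8: [5, 14].

χ(G) = 8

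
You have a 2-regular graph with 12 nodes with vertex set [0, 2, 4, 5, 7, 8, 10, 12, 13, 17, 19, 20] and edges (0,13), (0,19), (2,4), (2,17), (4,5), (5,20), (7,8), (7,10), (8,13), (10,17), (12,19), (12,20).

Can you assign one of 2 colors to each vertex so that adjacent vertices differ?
Yes, G is 2-colorable

A valid 2-coloring: color 1: [0, 2, 5, 8, 10, 12]; color 2: [4, 7, 13, 17, 19, 20].
(χ(G) = 2 ≤ 2.)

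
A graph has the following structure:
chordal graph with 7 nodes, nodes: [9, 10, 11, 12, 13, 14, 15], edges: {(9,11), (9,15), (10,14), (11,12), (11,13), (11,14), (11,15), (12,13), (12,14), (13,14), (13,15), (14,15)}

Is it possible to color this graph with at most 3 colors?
The clique on vertices [11, 12, 13, 14] has size 4 > 3, so it alone needs 4 colors.

No, G is not 3-colorable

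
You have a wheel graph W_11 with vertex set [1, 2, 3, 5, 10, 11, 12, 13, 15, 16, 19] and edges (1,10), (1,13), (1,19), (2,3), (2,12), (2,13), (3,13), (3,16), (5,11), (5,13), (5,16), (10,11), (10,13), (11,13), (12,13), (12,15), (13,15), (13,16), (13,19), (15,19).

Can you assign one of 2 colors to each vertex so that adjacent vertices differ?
The clique on vertices [1, 10, 13] has size 3 > 2, so it alone needs 3 colors.

No, G is not 2-colorable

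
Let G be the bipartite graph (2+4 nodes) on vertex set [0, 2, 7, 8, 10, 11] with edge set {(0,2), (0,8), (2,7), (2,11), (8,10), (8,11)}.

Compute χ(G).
Clique number ω(G) = 2 (lower bound: χ ≥ ω).
The graph is bipartite (no odd cycle), so 2 colors suffice: χ(G) = 2.
A valid 2-coloring: color 1: [2, 8]; color 2: [0, 7, 10, 11].

χ(G) = 2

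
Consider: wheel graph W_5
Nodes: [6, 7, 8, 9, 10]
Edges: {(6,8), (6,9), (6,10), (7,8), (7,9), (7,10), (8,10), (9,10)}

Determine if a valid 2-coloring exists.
No, G is not 2-colorable

The clique on vertices [6, 8, 10] has size 3 > 2, so it alone needs 3 colors.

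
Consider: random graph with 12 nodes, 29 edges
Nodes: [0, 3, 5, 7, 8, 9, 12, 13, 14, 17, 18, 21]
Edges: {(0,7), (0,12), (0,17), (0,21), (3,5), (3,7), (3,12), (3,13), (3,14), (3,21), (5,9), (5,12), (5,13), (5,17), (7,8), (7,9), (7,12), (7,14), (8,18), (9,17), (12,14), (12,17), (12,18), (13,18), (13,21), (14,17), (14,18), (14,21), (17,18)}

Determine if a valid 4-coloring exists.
A valid 4-coloring: color 1: [8, 9, 12, 21]; color 2: [0, 5, 14]; color 3: [7, 13, 17]; color 4: [3, 18].
(χ(G) = 4 ≤ 4.)

Yes, G is 4-colorable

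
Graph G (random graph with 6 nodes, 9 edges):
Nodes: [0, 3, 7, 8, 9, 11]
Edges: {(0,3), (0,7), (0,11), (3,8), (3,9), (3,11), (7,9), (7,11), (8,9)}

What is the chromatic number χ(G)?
χ(G) = 3

Clique number ω(G) = 3 (lower bound: χ ≥ ω).
The clique on [3, 8, 9] has size 3, forcing χ ≥ 3, and the coloring below uses 3 colors, so χ(G) = 3.
A valid 3-coloring: color 1: [3, 7]; color 2: [0, 9]; color 3: [8, 11].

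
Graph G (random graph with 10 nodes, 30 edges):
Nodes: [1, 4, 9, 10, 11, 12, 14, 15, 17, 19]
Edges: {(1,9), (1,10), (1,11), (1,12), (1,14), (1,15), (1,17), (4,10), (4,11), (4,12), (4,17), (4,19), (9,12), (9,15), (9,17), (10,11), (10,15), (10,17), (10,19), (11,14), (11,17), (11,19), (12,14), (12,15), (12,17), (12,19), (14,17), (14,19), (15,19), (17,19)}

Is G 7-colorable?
Yes, G is 7-colorable

A valid 7-coloring: color 1: [15, 17]; color 2: [1, 19]; color 3: [10, 12]; color 4: [4, 9, 14]; color 5: [11].
(χ(G) = 5 ≤ 7.)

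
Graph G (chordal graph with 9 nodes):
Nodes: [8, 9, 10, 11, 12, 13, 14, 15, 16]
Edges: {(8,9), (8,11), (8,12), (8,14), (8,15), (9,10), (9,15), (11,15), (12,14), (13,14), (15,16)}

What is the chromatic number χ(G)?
χ(G) = 3

Clique number ω(G) = 3 (lower bound: χ ≥ ω).
The clique on [8, 12, 14] has size 3, forcing χ ≥ 3, and the coloring below uses 3 colors, so χ(G) = 3.
A valid 3-coloring: color 1: [8, 10, 13, 16]; color 2: [14, 15]; color 3: [9, 11, 12].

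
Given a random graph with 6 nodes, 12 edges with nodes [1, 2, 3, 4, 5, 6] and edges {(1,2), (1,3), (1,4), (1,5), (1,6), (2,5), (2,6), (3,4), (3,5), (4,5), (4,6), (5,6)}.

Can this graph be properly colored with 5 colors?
A valid 5-coloring: color 1: [5]; color 2: [1]; color 3: [3, 6]; color 4: [2, 4].
(χ(G) = 4 ≤ 5.)

Yes, G is 5-colorable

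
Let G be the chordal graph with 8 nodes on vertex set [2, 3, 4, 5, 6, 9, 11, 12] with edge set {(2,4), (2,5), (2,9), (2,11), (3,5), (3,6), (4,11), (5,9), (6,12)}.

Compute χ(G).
χ(G) = 3

Clique number ω(G) = 3 (lower bound: χ ≥ ω).
The clique on [2, 5, 9] has size 3, forcing χ ≥ 3, and the coloring below uses 3 colors, so χ(G) = 3.
A valid 3-coloring: color 1: [2, 3, 12]; color 2: [4, 5, 6]; color 3: [9, 11].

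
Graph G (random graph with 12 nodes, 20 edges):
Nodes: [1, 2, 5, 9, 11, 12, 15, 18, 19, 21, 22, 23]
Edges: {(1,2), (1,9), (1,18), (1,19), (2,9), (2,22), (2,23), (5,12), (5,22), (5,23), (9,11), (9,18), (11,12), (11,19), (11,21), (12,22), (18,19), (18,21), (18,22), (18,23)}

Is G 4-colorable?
Yes, G is 4-colorable

A valid 4-coloring: color 1: [2, 12, 15, 18]; color 2: [1, 11, 22, 23]; color 3: [5, 9, 19, 21].
(χ(G) = 3 ≤ 4.)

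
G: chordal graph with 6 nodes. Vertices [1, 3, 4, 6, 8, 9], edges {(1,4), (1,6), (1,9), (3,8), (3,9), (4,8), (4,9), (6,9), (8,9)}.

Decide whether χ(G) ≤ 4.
Yes, G is 4-colorable

A valid 4-coloring: color 1: [9]; color 2: [3, 4, 6]; color 3: [1, 8].
(χ(G) = 3 ≤ 4.)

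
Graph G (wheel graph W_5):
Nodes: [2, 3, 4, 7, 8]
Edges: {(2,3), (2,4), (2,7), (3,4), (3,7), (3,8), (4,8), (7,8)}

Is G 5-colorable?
Yes, G is 5-colorable

A valid 5-coloring: color 1: [3]; color 2: [4, 7]; color 3: [2, 8].
(χ(G) = 3 ≤ 5.)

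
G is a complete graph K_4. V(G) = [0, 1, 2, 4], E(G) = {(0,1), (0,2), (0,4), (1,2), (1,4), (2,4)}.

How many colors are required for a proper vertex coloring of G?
χ(G) = 4

Clique number ω(G) = 4 (lower bound: χ ≥ ω).
The clique on [0, 1, 2, 4] has size 4, forcing χ ≥ 4, and the coloring below uses 4 colors, so χ(G) = 4.
A valid 4-coloring: color 1: [4]; color 2: [2]; color 3: [1]; color 4: [0].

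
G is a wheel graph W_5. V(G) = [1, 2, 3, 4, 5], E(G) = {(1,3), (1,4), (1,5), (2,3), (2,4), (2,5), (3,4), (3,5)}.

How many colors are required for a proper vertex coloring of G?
χ(G) = 3

Clique number ω(G) = 3 (lower bound: χ ≥ ω).
The clique on [1, 3, 4] has size 3, forcing χ ≥ 3, and the coloring below uses 3 colors, so χ(G) = 3.
A valid 3-coloring: color 1: [3]; color 2: [1, 2]; color 3: [4, 5].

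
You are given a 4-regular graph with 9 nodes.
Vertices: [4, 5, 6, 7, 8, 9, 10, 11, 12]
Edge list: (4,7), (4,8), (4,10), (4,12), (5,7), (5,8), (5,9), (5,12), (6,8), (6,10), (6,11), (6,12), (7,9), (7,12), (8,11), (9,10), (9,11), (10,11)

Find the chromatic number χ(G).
Clique number ω(G) = 3 (lower bound: χ ≥ ω).
Suppose a proper 3-coloring c exists. The clique [4, 7, 12] takes 3 distinct colors; by symmetry let c(4) = 1, c(7) = 2, c(12) = 3.
- Vertex 5: neighbors [7, 12] already have colors [2, 3] ⇒ c(5) = 1.
- Vertex 9: neighbors [5, 7] already have colors [1, 2] ⇒ c(9) = 3.
- Vertex 10: neighbors [4, 9] already have colors [1, 3] ⇒ c(10) = 2.
- Vertex 6: neighbors [10, 12] already have colors [2, 3] ⇒ c(6) = 1.
- Vertex 11: neighbors [6, 10, 9] already have colors [1, 2, 3] — all 3 colors blocked. Contradiction.
The forced assignments end in a contradiction, so G has no proper 3-coloring (χ ≥ 4).
The coloring below uses 4 colors, so χ(G) = 4.
A valid 4-coloring: color 1: [4, 5, 11]; color 2: [8, 9, 12]; color 3: [7, 10]; color 4: [6].

χ(G) = 4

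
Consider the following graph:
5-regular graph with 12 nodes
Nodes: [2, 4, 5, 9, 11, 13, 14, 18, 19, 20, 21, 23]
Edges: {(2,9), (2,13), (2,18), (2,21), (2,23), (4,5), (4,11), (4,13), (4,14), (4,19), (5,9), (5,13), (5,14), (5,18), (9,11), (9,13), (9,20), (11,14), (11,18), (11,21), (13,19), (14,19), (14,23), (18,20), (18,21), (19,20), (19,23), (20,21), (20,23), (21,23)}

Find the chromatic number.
Clique number ω(G) = 3 (lower bound: χ ≥ ω).
Suppose a proper 3-coloring c exists. The clique [2, 9, 13] takes 3 distinct colors; by symmetry let c(2) = 1, c(9) = 2, c(13) = 3.
- Vertex 5: neighbors [9, 13] already have colors [2, 3] ⇒ c(5) = 1.
- Vertex 4: neighbors [5, 13] already have colors [1, 3] ⇒ c(4) = 2.
- Vertex 14: neighbors [5, 4] already have colors [1, 2] ⇒ c(14) = 3.
- Vertex 23: neighbors [2, 14] already have colors [1, 3] ⇒ c(23) = 2.
- Vertex 21: neighbors [2, 23] already have colors [1, 2] ⇒ c(21) = 3.
- Vertex 18: neighbors [2, 21] already have colors [1, 3] ⇒ c(18) = 2.
- Vertex 19: neighbors [4, 13] already have colors [2, 3] ⇒ c(19) = 1.
- Vertex 20: neighbors [19, 9, 21] already have colors [1, 2, 3] — all 3 colors blocked. Contradiction.
The forced assignments end in a contradiction, so G has no proper 3-coloring (χ ≥ 4).
The coloring below uses 4 colors, so χ(G) = 4.
A valid 4-coloring: color 1: [2, 5, 11, 20]; color 2: [4, 9, 18, 23]; color 3: [19, 21]; color 4: [13, 14].

χ(G) = 4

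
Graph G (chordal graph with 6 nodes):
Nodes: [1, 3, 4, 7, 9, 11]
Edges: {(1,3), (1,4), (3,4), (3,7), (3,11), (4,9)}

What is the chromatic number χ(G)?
Clique number ω(G) = 3 (lower bound: χ ≥ ω).
The clique on [1, 3, 4] has size 3, forcing χ ≥ 3, and the coloring below uses 3 colors, so χ(G) = 3.
A valid 3-coloring: color 1: [3, 9]; color 2: [4, 7, 11]; color 3: [1].

χ(G) = 3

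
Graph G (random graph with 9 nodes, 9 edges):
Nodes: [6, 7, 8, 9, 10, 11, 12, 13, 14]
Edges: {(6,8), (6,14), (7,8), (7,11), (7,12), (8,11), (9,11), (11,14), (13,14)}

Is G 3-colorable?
A valid 3-coloring: color 1: [6, 10, 11, 12, 13]; color 2: [7, 9, 14]; color 3: [8].
(χ(G) = 3 ≤ 3.)

Yes, G is 3-colorable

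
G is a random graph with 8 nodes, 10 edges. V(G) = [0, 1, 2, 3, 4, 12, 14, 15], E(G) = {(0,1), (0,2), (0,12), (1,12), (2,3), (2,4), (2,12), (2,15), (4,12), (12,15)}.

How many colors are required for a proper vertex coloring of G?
Clique number ω(G) = 3 (lower bound: χ ≥ ω).
The clique on [0, 1, 12] has size 3, forcing χ ≥ 3, and the coloring below uses 3 colors, so χ(G) = 3.
A valid 3-coloring: color 1: [3, 12, 14]; color 2: [1, 2]; color 3: [0, 4, 15].

χ(G) = 3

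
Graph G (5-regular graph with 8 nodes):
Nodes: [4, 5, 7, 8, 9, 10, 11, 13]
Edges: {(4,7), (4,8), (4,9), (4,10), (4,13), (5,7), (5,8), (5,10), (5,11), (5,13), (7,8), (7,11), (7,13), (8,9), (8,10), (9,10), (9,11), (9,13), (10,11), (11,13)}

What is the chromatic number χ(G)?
χ(G) = 4

Clique number ω(G) = 4 (lower bound: χ ≥ ω).
The clique on [5, 7, 11, 13] has size 4, forcing χ ≥ 4, and the coloring below uses 4 colors, so χ(G) = 4.
A valid 4-coloring: color 1: [8, 11]; color 2: [7, 9]; color 3: [10, 13]; color 4: [4, 5].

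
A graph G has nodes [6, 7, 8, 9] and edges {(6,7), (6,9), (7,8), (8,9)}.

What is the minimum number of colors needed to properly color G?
χ(G) = 2

Clique number ω(G) = 2 (lower bound: χ ≥ ω).
The graph is bipartite (no odd cycle), so 2 colors suffice: χ(G) = 2.
A valid 2-coloring: color 1: [6, 8]; color 2: [7, 9].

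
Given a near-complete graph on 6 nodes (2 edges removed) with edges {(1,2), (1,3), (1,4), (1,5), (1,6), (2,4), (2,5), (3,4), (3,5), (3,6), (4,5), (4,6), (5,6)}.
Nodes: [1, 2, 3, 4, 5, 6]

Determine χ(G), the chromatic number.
Clique number ω(G) = 5 (lower bound: χ ≥ ω).
The clique on [1, 3, 4, 5, 6] has size 5, forcing χ ≥ 5, and the coloring below uses 5 colors, so χ(G) = 5.
A valid 5-coloring: color 1: [5]; color 2: [4]; color 3: [1]; color 4: [2, 6]; color 5: [3].

χ(G) = 5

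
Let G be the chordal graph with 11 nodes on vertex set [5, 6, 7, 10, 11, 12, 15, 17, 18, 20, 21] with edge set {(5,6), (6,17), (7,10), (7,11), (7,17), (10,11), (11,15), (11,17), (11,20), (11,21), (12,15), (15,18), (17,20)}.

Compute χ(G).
χ(G) = 3

Clique number ω(G) = 3 (lower bound: χ ≥ ω).
The clique on [11, 17, 20] has size 3, forcing χ ≥ 3, and the coloring below uses 3 colors, so χ(G) = 3.
A valid 3-coloring: color 1: [6, 11, 12, 18]; color 2: [5, 10, 15, 17, 21]; color 3: [7, 20].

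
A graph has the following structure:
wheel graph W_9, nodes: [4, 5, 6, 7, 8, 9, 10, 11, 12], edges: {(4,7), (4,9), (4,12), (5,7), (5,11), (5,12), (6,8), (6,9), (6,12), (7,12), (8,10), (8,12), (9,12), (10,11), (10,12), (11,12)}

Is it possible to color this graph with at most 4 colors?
A valid 4-coloring: color 1: [12]; color 2: [7, 8, 9, 11]; color 3: [4, 5, 6, 10].
(χ(G) = 3 ≤ 4.)

Yes, G is 4-colorable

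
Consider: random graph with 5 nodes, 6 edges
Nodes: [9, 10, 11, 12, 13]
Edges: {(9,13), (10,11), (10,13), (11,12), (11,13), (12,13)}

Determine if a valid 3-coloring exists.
Yes, G is 3-colorable

A valid 3-coloring: color 1: [13]; color 2: [9, 11]; color 3: [10, 12].
(χ(G) = 3 ≤ 3.)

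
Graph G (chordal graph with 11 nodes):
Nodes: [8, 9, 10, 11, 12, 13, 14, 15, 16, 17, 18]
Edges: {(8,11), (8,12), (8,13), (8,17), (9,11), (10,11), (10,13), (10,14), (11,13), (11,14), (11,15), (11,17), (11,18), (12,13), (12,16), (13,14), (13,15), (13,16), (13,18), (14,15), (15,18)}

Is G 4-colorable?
A valid 4-coloring: color 1: [9, 13, 17]; color 2: [11, 12]; color 3: [8, 10, 15, 16]; color 4: [14, 18].
(χ(G) = 4 ≤ 4.)

Yes, G is 4-colorable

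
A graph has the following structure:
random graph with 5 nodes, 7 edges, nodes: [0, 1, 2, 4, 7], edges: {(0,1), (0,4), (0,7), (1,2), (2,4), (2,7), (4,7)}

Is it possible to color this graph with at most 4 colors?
A valid 4-coloring: color 1: [1, 4]; color 2: [0, 2]; color 3: [7].
(χ(G) = 3 ≤ 4.)

Yes, G is 4-colorable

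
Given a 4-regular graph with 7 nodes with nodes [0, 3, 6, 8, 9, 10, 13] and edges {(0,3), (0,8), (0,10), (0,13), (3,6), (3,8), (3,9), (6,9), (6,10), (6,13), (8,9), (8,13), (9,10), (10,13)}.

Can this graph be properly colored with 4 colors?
A valid 4-coloring: color 1: [0, 6]; color 2: [9, 13]; color 3: [8, 10]; color 4: [3].
(χ(G) = 4 ≤ 4.)

Yes, G is 4-colorable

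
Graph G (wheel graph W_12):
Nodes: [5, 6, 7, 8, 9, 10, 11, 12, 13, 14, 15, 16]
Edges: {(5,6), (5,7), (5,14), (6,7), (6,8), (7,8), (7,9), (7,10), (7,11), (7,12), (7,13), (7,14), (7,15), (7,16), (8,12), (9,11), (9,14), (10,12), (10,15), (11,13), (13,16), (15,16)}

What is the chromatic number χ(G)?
Clique number ω(G) = 3 (lower bound: χ ≥ ω).
Odd cycle [15, 10, 12, 8, 6, 5, 14, 9, 11, 13, 16] needs 3 colors (χ ≥ 3).
Vertex 7 is adjacent to every vertex of [5, 6, 8, 9, 10, 11, 12, 13, 14, 15, 16], which already need 3 colors among themselves, so 7 needs a new color (χ ≥ 4).
The coloring below uses 4 colors, so χ(G) = 4.
A valid 4-coloring: color 1: [7]; color 2: [6, 12, 13, 14, 15]; color 3: [5, 8, 9, 10, 16]; color 4: [11].

χ(G) = 4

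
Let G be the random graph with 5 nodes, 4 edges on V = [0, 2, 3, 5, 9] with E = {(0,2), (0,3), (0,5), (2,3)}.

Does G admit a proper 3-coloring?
Yes, G is 3-colorable

A valid 3-coloring: color 1: [0, 9]; color 2: [3, 5]; color 3: [2].
(χ(G) = 3 ≤ 3.)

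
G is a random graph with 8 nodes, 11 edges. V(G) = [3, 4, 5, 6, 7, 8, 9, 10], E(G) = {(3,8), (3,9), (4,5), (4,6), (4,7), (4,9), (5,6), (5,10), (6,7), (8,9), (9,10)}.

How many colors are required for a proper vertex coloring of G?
χ(G) = 3

Clique number ω(G) = 3 (lower bound: χ ≥ ω).
The clique on [3, 8, 9] has size 3, forcing χ ≥ 3, and the coloring below uses 3 colors, so χ(G) = 3.
A valid 3-coloring: color 1: [6, 9]; color 2: [4, 8, 10]; color 3: [3, 5, 7].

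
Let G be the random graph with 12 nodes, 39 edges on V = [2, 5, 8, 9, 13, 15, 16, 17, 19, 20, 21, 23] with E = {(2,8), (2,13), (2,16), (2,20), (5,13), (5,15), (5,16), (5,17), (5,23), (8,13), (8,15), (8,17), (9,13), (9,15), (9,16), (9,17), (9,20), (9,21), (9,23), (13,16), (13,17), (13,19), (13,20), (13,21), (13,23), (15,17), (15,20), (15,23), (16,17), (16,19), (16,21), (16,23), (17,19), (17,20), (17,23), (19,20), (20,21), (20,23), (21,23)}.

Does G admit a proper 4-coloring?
No, G is not 4-colorable

The clique on vertices [9, 13, 16, 17, 23] has size 5 > 4, so it alone needs 5 colors.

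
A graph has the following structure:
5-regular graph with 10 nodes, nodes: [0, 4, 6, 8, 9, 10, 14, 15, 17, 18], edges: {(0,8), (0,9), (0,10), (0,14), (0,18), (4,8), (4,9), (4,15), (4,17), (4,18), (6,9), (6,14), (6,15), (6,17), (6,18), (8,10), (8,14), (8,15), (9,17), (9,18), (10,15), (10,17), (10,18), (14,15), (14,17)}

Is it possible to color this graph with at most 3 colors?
Suppose a proper 3-coloring c exists. The clique [0, 8, 10] takes 3 distinct colors; by symmetry let c(0) = 1, c(8) = 2, c(10) = 3.
- Vertex 14: neighbors [0, 8] already have colors [1, 2] ⇒ c(14) = 3.
- Vertex 18: neighbors [0, 10] already have colors [1, 3] ⇒ c(18) = 2.
- Vertex 6: neighbors [18, 14] already have colors [2, 3] ⇒ c(6) = 1.
- Vertex 15: neighbors [6, 8, 10] already have colors [1, 2, 3] — all 3 colors blocked. Contradiction.
The forced assignments end in a contradiction, so G has no proper 3-coloring (χ ≥ 4).

No, G is not 3-colorable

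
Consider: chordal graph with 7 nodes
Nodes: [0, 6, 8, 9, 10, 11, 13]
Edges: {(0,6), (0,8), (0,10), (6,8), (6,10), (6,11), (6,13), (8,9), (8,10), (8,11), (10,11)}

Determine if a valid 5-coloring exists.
A valid 5-coloring: color 1: [6, 9]; color 2: [8, 13]; color 3: [10]; color 4: [0, 11].
(χ(G) = 4 ≤ 5.)

Yes, G is 5-colorable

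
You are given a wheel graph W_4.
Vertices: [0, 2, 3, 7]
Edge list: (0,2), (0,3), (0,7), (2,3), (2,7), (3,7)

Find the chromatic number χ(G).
χ(G) = 4

Clique number ω(G) = 4 (lower bound: χ ≥ ω).
The clique on [0, 2, 3, 7] has size 4, forcing χ ≥ 4, and the coloring below uses 4 colors, so χ(G) = 4.
A valid 4-coloring: color 1: [7]; color 2: [2]; color 3: [3]; color 4: [0].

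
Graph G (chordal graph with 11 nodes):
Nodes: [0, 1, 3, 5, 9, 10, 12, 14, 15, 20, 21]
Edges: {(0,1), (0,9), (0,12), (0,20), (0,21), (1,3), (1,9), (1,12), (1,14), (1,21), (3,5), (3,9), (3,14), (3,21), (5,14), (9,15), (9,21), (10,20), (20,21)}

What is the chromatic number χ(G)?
χ(G) = 4

Clique number ω(G) = 4 (lower bound: χ ≥ ω).
The clique on [0, 1, 9, 21] has size 4, forcing χ ≥ 4, and the coloring below uses 4 colors, so χ(G) = 4.
A valid 4-coloring: color 1: [1, 5, 15, 20]; color 2: [9, 10, 12, 14]; color 3: [21]; color 4: [0, 3].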